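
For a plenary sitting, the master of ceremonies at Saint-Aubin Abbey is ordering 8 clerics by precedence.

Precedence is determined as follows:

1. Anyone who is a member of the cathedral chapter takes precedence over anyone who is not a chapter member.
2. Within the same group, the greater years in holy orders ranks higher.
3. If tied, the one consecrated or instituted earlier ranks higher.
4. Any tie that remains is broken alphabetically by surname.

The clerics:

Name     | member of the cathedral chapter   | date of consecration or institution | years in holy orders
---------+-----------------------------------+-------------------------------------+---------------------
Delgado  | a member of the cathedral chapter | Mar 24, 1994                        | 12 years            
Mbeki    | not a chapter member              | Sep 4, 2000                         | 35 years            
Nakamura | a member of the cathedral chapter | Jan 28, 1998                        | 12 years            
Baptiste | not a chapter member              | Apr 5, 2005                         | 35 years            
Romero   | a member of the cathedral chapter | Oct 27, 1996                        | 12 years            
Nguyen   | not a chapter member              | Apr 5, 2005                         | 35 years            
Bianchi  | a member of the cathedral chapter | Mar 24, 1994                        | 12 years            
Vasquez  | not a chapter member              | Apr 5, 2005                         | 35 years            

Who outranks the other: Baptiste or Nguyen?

Baptiste

By the first rule: Bianchi, Delgado, Romero and Nakamura (each a member of the cathedral chapter); then Mbeki, Baptiste, Nguyen and Vasquez (each not a chapter member).
Bianchi, Delgado, Romero and Nakamura all have years in holy orders 12 years, so the next rule applies.
Among Bianchi, Delgado, Romero and Nakamura, by date of consecration or institution (earlier first): Bianchi and Delgado (Mar 24, 1994) before Romero (Oct 27, 1996) before Nakamura (Jan 28, 1998).
Among Bianchi and Delgado, alphabetically by surname: Bianchi before Delgado.
Mbeki, Baptiste, Nguyen and Vasquez all have years in holy orders 35 years, so the next rule applies.
Among Mbeki, Baptiste, Nguyen and Vasquez, by date of consecration or institution (earlier first): Mbeki (Sep 4, 2000) before Baptiste, Nguyen and Vasquez (Apr 5, 2005).
Among Baptiste, Nguyen and Vasquez, alphabetically by surname: Baptiste before Nguyen before Vasquez.
So Baptiste takes precedence.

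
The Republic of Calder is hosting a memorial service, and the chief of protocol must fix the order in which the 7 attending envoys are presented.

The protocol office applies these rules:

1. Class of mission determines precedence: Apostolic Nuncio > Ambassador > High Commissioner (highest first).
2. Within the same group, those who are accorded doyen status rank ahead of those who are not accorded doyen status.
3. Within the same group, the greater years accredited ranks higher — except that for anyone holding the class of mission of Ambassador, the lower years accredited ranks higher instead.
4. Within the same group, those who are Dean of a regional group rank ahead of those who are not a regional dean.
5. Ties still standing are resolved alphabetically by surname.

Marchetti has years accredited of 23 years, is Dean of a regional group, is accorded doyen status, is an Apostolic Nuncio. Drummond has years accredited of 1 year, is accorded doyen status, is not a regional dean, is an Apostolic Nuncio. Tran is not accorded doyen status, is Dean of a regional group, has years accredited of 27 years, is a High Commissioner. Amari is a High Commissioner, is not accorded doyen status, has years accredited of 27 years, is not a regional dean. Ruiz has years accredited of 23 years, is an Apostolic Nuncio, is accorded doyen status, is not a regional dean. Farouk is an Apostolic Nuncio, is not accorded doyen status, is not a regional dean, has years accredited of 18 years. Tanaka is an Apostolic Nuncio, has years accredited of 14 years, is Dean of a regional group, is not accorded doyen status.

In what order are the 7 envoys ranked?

Marchetti, Ruiz, Drummond, Farouk, Tanaka, Tran, Amari

By class of mission: Marchetti, Ruiz, Drummond, Farouk and Tanaka (Apostolic Nuncio); then Tran and Amari (High Commissioner).
Among Marchetti, Ruiz, Drummond, Farouk and Tanaka, accorded doyen status before not accorded doyen status: Marchetti, Ruiz and Drummond (accorded doyen status) before Farouk and Tanaka (not accorded doyen status).
Among Marchetti, Ruiz and Drummond, by years accredited (higher first): Marchetti and Ruiz (23 years) before Drummond (1 year).
Among Marchetti and Ruiz, Dean of a regional group before not a regional dean: Marchetti (Dean of a regional group) before Ruiz (not a regional dean).
Among Farouk and Tanaka, by years accredited (higher first): Farouk (18 years) before Tanaka (14 years).
Tran and Amari are each not accorded doyen status, so the next rule applies.
Tran and Amari both have years accredited 27 years, so the next rule applies.
Among Tran and Amari, Dean of a regional group before not a regional dean: Tran (Dean of a regional group) before Amari (not a regional dean).
Full order: Marchetti, Ruiz, Drummond, Farouk, Tanaka, Tran, Amari.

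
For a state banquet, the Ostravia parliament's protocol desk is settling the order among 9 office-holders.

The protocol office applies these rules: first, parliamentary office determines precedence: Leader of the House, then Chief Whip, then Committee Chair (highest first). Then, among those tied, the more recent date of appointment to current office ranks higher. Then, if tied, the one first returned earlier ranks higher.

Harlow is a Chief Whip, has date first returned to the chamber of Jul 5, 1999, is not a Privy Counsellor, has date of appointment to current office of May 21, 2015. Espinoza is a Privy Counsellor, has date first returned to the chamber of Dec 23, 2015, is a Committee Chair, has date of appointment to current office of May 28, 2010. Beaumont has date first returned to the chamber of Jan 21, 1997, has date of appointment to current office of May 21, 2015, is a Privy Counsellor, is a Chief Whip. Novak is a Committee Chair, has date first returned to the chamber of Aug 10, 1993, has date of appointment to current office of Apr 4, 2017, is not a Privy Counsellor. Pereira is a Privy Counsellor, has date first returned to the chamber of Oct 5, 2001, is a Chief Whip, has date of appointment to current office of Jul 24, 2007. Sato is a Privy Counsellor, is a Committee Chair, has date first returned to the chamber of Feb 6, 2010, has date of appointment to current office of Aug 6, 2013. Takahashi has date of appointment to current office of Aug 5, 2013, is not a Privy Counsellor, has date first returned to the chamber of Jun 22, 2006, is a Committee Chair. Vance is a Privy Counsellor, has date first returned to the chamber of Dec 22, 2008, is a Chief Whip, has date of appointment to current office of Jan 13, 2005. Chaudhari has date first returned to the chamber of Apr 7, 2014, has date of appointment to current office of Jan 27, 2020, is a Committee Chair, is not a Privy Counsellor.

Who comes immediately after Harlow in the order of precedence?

Pereira

By parliamentary office: Beaumont, Harlow, Pereira and Vance (Chief Whip); then Chaudhari, Novak, Sato, Takahashi and Espinoza (Committee Chair).
Among Beaumont, Harlow, Pereira and Vance, by date of appointment to current office (later first): Beaumont and Harlow (May 21, 2015) before Pereira (Jul 24, 2007) before Vance (Jan 13, 2005).
Among Beaumont and Harlow, by date first returned to the chamber (earlier first): Beaumont (Jan 21, 1997) before Harlow (Jul 5, 1999).
Among Chaudhari, Novak, Sato, Takahashi and Espinoza, by date of appointment to current office (later first): Chaudhari (Jan 27, 2020) before Novak (Apr 4, 2017) before Sato (Aug 6, 2013) before Takahashi (Aug 5, 2013) before Espinoza (May 28, 2010).
Order: Beaumont, Harlow, Pereira, Vance, Chaudhari, Novak, Sato, Takahashi, Espinoza.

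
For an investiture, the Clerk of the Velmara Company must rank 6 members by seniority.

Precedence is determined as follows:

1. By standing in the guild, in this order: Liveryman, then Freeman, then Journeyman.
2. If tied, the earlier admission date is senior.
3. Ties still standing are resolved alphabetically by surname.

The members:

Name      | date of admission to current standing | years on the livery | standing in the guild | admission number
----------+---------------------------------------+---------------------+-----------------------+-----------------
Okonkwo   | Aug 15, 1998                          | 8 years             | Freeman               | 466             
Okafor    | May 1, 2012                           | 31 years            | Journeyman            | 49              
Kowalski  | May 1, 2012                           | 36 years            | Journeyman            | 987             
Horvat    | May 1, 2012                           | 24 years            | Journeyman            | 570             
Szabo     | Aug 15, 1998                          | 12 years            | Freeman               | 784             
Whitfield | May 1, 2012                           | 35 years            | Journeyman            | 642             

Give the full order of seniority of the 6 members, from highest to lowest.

By standing in the guild: Okonkwo and Szabo (Freeman); then Horvat, Kowalski, Okafor and Whitfield (Journeyman).
Okonkwo and Szabo both have date of admission to current standing Aug 15, 1998, so the next rule applies.
Among Okonkwo and Szabo, alphabetically by surname: Okonkwo before Szabo.
Horvat, Kowalski, Okafor and Whitfield all have date of admission to current standing May 1, 2012, so the next rule applies.
Among Horvat, Kowalski, Okafor and Whitfield, alphabetically by surname: Horvat before Kowalski before Okafor before Whitfield.
Full order: Okonkwo, Szabo, Horvat, Kowalski, Okafor, Whitfield.

Okonkwo, Szabo, Horvat, Kowalski, Okafor, Whitfield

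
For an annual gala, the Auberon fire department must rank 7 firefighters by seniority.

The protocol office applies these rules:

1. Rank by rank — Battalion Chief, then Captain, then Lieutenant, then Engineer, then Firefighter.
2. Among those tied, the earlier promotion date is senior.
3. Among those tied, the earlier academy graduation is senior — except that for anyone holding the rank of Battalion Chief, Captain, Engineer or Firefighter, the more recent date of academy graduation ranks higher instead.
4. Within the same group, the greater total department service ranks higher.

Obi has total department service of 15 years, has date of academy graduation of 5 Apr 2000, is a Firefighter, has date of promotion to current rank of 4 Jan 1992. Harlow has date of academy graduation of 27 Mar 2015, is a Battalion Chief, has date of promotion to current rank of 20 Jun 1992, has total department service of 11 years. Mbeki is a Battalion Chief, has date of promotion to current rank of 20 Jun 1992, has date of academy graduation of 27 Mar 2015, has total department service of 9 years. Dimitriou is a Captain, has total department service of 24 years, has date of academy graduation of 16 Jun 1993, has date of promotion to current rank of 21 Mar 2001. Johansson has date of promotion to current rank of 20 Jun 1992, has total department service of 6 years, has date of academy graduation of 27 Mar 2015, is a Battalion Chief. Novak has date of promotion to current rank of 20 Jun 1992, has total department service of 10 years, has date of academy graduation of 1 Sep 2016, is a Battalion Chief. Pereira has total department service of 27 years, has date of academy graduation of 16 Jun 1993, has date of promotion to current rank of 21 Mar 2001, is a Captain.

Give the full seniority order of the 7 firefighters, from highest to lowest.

Novak, Harlow, Mbeki, Johansson, Pereira, Dimitriou, Obi

By rank: Novak, Harlow, Mbeki and Johansson (Battalion Chief); then Pereira and Dimitriou (Captain); then Obi (Firefighter).
Novak, Harlow, Mbeki and Johansson all have date of promotion to current rank 20 Jun 1992, so the next rule applies.
Among Novak, Harlow, Mbeki and Johansson, by date of academy graduation (later first) (reversed rule for this group): Novak (1 Sep 2016) before Harlow, Mbeki and Johansson (27 Mar 2015).
Among Harlow, Mbeki and Johansson, by total department service (higher first): Harlow (11 years) before Mbeki (9 years) before Johansson (6 years).
Pereira and Dimitriou both have date of promotion to current rank 21 Mar 2001, so the next rule applies.
Pereira and Dimitriou both have date of academy graduation 16 Jun 1993, so the next rule applies.
Among Pereira and Dimitriou, by total department service (higher first): Pereira (27 years) before Dimitriou (24 years).
Full order: Novak, Harlow, Mbeki, Johansson, Pereira, Dimitriou, Obi.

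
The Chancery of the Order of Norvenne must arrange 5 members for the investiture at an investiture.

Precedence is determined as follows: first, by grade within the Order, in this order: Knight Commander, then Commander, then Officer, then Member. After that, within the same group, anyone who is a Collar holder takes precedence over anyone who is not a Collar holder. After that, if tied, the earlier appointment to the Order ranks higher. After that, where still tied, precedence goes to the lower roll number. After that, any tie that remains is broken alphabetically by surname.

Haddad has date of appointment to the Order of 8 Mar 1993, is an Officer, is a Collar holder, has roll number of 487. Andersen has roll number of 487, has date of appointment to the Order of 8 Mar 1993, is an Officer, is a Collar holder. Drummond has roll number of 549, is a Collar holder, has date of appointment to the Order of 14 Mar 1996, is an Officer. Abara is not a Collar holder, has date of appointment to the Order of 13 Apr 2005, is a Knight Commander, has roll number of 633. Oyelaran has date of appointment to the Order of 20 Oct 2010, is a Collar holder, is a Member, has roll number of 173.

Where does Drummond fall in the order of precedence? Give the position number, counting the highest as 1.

4

By grade within the Order: Abara (Knight Commander); then Andersen, Haddad and Drummond (Officer); then Oyelaran (Member).
Andersen, Haddad and Drummond are each a Collar holder, so the next rule applies.
Among Andersen, Haddad and Drummond, by date of appointment to the Order (earlier first): Andersen and Haddad (8 Mar 1993) before Drummond (14 Mar 1996).
Andersen and Haddad both have roll number 487, so the next rule applies.
Among Andersen and Haddad, alphabetically by surname: Andersen before Haddad.
Order: Abara, Andersen, Haddad, Drummond, Oyelaran. So position 4.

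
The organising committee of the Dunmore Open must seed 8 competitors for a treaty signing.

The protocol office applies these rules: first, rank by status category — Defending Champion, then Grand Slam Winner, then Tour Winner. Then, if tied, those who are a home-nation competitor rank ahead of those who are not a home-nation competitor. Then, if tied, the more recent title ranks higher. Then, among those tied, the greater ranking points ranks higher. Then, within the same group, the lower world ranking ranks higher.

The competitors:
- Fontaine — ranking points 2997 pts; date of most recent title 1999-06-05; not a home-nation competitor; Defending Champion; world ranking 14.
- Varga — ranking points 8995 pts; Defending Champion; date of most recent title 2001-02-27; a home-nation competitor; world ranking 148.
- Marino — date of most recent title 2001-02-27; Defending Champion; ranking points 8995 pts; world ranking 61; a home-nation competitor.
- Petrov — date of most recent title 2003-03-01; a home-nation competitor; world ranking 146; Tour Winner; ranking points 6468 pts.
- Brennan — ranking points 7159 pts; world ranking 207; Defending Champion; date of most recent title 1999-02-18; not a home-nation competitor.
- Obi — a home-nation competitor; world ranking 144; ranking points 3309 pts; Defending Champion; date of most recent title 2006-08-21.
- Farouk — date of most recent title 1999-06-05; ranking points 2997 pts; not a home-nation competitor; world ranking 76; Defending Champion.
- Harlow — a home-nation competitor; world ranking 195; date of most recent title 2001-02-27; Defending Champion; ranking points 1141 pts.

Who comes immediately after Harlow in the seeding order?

By status category: Obi, Marino, Varga, Harlow, Fontaine, Farouk and Brennan (Defending Champion); then Petrov (Tour Winner).
Among Obi, Marino, Varga, Harlow, Fontaine, Farouk and Brennan, a home-nation competitor before not a home-nation competitor: Obi, Marino, Varga and Harlow (a home-nation competitor) before Fontaine, Farouk and Brennan (not a home-nation competitor).
Among Obi, Marino, Varga and Harlow, by date of most recent title (later first): Obi (2006-08-21) before Marino, Varga and Harlow (2001-02-27).
Among Marino, Varga and Harlow, by ranking points (higher first): Marino and Varga (8995 pts) before Harlow (1141 pts).
Among Marino and Varga, by world ranking (lower first): Marino (61) before Varga (148).
Among Fontaine, Farouk and Brennan, by date of most recent title (later first): Fontaine and Farouk (1999-06-05) before Brennan (1999-02-18).
Fontaine and Farouk both have ranking points 2997 pts, so the next rule applies.
Among Fontaine and Farouk, by world ranking (lower first): Fontaine (14) before Farouk (76).
Order: Obi, Marino, Varga, Harlow, Fontaine, Farouk, Brennan, Petrov.

Fontaine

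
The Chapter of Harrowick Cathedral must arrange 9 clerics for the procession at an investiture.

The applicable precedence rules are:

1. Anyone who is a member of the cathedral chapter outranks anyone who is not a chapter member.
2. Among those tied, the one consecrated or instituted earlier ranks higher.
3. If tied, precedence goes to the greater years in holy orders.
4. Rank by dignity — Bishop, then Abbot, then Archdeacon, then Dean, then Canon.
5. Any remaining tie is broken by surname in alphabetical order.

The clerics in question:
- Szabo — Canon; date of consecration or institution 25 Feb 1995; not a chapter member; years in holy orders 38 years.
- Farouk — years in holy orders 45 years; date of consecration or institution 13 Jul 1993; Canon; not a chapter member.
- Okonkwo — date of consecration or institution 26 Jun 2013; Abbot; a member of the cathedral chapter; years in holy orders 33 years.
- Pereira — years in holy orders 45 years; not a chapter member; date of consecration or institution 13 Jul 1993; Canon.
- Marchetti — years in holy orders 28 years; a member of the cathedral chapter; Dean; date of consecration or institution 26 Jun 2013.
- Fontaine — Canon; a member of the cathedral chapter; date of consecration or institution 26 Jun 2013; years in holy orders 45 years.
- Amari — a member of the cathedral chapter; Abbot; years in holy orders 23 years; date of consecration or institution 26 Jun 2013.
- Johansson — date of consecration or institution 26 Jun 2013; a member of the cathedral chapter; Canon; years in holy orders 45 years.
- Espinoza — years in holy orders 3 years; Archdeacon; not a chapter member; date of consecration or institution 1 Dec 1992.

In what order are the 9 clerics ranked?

By the first rule: Fontaine, Johansson, Okonkwo, Marchetti and Amari (each a member of the cathedral chapter); then Espinoza, Farouk, Pereira and Szabo (each not a chapter member).
Fontaine, Johansson, Okonkwo, Marchetti and Amari all have date of consecration or institution 26 Jun 2013, so the next rule applies.
Among Fontaine, Johansson, Okonkwo, Marchetti and Amari, by years in holy orders (higher first): Fontaine and Johansson (45 years) before Okonkwo (33 years) before Marchetti (28 years) before Amari (23 years).
Fontaine and Johansson are each Canon, so the next rule applies.
Among Fontaine and Johansson, alphabetically by surname: Fontaine before Johansson.
Among Espinoza, Farouk, Pereira and Szabo, by date of consecration or institution (earlier first): Espinoza (1 Dec 1992) before Farouk and Pereira (13 Jul 1993) before Szabo (25 Feb 1995).
Farouk and Pereira both have years in holy orders 45 years, so the next rule applies.
Farouk and Pereira are each Canon, so the next rule applies.
Among Farouk and Pereira, alphabetically by surname: Farouk before Pereira.
Full order: Fontaine, Johansson, Okonkwo, Marchetti, Amari, Espinoza, Farouk, Pereira, Szabo.

Fontaine, Johansson, Okonkwo, Marchetti, Amari, Espinoza, Farouk, Pereira, Szabo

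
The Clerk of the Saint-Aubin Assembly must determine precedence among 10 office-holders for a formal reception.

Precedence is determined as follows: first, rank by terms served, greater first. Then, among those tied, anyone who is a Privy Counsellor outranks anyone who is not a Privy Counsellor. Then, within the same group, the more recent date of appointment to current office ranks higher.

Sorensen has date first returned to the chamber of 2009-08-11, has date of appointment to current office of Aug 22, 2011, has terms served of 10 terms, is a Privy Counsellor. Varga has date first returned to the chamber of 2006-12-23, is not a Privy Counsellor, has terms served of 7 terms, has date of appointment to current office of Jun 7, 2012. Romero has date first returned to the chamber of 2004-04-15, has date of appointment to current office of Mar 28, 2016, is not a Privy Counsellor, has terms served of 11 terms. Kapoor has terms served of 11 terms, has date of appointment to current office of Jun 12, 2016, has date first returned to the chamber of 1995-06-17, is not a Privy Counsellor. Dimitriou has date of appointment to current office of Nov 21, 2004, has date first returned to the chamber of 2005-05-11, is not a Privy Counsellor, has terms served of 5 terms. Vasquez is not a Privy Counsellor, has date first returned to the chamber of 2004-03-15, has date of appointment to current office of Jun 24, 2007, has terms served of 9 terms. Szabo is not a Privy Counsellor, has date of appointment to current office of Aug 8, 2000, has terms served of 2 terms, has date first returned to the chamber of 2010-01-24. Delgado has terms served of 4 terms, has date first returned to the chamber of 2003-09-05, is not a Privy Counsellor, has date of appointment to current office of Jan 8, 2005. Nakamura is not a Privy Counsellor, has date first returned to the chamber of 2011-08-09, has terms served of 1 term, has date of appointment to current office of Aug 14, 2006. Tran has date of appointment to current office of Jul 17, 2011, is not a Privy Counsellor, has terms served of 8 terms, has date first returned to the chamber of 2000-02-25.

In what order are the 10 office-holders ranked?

By terms served (higher first): Kapoor and Romero (both 11 terms); then Sorensen (10 terms); then Vasquez (9 terms); then Tran (8 terms); then Varga (7 terms); then Dimitriou (5 terms); then Delgado (4 terms); then Szabo (2 terms); then Nakamura (1 term).
Kapoor and Romero are each not a Privy Counsellor, so the next rule applies.
Among Kapoor and Romero, by date of appointment to current office (later first): Kapoor (Jun 12, 2016) before Romero (Mar 28, 2016).
Full order: Kapoor, Romero, Sorensen, Vasquez, Tran, Varga, Dimitriou, Delgado, Szabo, Nakamura.

Kapoor, Romero, Sorensen, Vasquez, Tran, Varga, Dimitriou, Delgado, Szabo, Nakamura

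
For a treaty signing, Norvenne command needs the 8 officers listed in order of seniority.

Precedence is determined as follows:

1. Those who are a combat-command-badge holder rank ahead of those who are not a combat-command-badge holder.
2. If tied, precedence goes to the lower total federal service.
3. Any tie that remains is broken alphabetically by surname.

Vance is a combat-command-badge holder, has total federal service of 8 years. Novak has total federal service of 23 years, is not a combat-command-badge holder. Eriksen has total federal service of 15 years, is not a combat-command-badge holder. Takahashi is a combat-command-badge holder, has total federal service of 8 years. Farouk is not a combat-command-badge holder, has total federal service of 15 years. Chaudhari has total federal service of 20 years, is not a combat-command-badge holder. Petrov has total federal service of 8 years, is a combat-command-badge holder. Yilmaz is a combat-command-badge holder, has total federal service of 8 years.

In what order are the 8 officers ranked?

Petrov, Takahashi, Vance, Yilmaz, Eriksen, Farouk, Chaudhari, Novak

By the first rule: Petrov, Takahashi, Vance and Yilmaz (each a combat-command-badge holder); then Eriksen, Farouk, Chaudhari and Novak (each not a combat-command-badge holder).
Petrov, Takahashi, Vance and Yilmaz all have total federal service 8 years, so the next rule applies.
Among Petrov, Takahashi, Vance and Yilmaz, alphabetically by surname: Petrov before Takahashi before Vance before Yilmaz.
Among Eriksen, Farouk, Chaudhari and Novak, by total federal service (lower first): Eriksen and Farouk (15 years) before Chaudhari (20 years) before Novak (23 years).
Among Eriksen and Farouk, alphabetically by surname: Eriksen before Farouk.
Full order: Petrov, Takahashi, Vance, Yilmaz, Eriksen, Farouk, Chaudhari, Novak.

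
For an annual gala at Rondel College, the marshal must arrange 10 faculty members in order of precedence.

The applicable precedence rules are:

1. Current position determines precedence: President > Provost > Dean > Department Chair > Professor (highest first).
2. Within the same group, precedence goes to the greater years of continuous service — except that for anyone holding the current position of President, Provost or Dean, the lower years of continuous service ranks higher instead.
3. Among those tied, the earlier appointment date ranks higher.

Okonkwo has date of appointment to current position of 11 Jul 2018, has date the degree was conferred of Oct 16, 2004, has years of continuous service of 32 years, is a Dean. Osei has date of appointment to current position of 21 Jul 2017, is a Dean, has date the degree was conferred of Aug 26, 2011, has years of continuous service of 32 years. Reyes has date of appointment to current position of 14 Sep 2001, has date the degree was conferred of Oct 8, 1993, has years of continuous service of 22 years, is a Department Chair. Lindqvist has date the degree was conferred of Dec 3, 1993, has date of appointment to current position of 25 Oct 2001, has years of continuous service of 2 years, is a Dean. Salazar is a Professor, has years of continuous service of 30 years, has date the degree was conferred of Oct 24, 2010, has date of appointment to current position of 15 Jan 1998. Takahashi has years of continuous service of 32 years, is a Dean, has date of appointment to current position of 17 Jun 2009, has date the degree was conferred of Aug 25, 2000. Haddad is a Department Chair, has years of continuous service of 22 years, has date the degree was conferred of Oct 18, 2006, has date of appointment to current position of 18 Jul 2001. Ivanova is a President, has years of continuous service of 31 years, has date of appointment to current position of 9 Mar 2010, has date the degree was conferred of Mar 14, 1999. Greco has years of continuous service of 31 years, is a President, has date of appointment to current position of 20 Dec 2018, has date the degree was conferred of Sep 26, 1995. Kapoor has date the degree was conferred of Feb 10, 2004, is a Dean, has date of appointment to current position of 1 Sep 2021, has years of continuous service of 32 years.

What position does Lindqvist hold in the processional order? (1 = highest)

By current position: Ivanova and Greco (President); then Lindqvist, Takahashi, Osei, Okonkwo and Kapoor (Dean); then Haddad and Reyes (Department Chair); then Salazar (Professor).
Ivanova and Greco both have years of continuous service 31 years, so the next rule applies.
Among Ivanova and Greco, by date of appointment to current position (earlier first): Ivanova (9 Mar 2010) before Greco (20 Dec 2018).
Among Lindqvist, Takahashi, Osei, Okonkwo and Kapoor, by years of continuous service (lower first) (reversed rule for this group): Lindqvist (2 years) before Takahashi, Osei, Okonkwo and Kapoor (32 years).
Among Takahashi, Osei, Okonkwo and Kapoor, by date of appointment to current position (earlier first): Takahashi (17 Jun 2009) before Osei (21 Jul 2017) before Okonkwo (11 Jul 2018) before Kapoor (1 Sep 2021).
Haddad and Reyes both have years of continuous service 22 years, so the next rule applies.
Among Haddad and Reyes, by date of appointment to current position (earlier first): Haddad (18 Jul 2001) before Reyes (14 Sep 2001).
Order: Ivanova, Greco, Lindqvist, Takahashi, Osei, Okonkwo, Kapoor, Haddad, Reyes, Salazar. So position 3.

3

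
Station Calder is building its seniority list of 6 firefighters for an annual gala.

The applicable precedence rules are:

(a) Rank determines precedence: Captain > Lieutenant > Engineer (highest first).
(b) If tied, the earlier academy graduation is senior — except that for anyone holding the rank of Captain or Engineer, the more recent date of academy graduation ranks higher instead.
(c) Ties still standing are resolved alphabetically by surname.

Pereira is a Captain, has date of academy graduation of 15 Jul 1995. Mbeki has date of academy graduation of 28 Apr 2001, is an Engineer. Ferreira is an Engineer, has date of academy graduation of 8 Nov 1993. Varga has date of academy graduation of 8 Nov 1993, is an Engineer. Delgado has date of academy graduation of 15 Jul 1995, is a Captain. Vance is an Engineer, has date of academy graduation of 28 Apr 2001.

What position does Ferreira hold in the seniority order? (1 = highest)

5

By rank: Delgado and Pereira (Captain); then Mbeki, Vance, Ferreira and Varga (Engineer).
Delgado and Pereira both have date of academy graduation 15 Jul 1995, so the next rule applies.
Among Delgado and Pereira, alphabetically by surname: Delgado before Pereira.
Among Mbeki, Vance, Ferreira and Varga, by date of academy graduation (later first) (reversed rule for this group): Mbeki and Vance (28 Apr 2001) before Ferreira and Varga (8 Nov 1993).
Among Mbeki and Vance, alphabetically by surname: Mbeki before Vance.
Among Ferreira and Varga, alphabetically by surname: Ferreira before Varga.
Order: Delgado, Pereira, Mbeki, Vance, Ferreira, Varga. So position 5.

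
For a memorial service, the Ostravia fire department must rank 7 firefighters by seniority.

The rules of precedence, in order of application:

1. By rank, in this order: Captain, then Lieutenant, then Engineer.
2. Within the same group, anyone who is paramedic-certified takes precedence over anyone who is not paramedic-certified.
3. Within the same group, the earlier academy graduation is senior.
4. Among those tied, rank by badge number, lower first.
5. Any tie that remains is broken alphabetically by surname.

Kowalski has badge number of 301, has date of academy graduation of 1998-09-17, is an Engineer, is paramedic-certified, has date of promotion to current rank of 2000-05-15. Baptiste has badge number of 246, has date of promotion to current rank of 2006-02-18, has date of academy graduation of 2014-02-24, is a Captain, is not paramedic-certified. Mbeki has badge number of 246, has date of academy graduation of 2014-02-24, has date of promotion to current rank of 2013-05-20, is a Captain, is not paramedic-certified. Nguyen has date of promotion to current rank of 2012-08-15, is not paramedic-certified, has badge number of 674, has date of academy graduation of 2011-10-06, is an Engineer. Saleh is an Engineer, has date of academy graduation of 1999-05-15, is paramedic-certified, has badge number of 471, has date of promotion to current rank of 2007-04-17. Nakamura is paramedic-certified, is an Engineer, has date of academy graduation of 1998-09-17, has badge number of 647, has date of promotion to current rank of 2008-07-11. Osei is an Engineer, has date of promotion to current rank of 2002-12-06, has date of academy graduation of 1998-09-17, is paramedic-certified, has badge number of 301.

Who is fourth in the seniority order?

By rank: Baptiste and Mbeki (Captain); then Kowalski, Osei, Nakamura, Saleh and Nguyen (Engineer).
Baptiste and Mbeki are each not paramedic-certified, so the next rule applies.
Baptiste and Mbeki both have date of academy graduation 2014-02-24, so the next rule applies.
Baptiste and Mbeki both have badge number 246, so the next rule applies.
Among Baptiste and Mbeki, alphabetically by surname: Baptiste before Mbeki.
Among Kowalski, Osei, Nakamura, Saleh and Nguyen, paramedic-certified before not paramedic-certified: Kowalski, Osei, Nakamura and Saleh (paramedic-certified) before Nguyen (not paramedic-certified).
Among Kowalski, Osei, Nakamura and Saleh, by date of academy graduation (earlier first): Kowalski, Osei and Nakamura (1998-09-17) before Saleh (1999-05-15).
Among Kowalski, Osei and Nakamura, by badge number (lower first): Kowalski and Osei (301) before Nakamura (647).
Among Kowalski and Osei, alphabetically by surname: Kowalski before Osei.
Order: Baptiste, Mbeki, Kowalski, Osei, Nakamura, Saleh, Nguyen.

Osei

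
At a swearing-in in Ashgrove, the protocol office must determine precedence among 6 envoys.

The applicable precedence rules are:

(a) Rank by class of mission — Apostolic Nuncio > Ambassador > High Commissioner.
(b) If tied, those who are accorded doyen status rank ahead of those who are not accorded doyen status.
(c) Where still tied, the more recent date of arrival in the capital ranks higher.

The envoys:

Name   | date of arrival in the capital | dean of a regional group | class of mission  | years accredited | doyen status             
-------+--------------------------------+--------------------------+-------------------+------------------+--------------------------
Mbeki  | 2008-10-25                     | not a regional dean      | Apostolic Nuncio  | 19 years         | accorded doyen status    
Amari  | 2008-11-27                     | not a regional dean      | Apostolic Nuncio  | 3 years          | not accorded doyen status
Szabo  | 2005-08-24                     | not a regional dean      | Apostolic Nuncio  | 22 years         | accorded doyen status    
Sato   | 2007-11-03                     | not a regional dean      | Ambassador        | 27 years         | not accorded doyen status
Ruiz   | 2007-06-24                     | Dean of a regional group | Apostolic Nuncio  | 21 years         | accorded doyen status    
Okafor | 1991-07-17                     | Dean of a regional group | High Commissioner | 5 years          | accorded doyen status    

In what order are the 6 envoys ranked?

Mbeki, Ruiz, Szabo, Amari, Sato, Okafor

By class of mission: Mbeki, Ruiz, Szabo and Amari (Apostolic Nuncio); then Sato (Ambassador); then Okafor (High Commissioner).
Among Mbeki, Ruiz, Szabo and Amari, accorded doyen status before not accorded doyen status: Mbeki, Ruiz and Szabo (accorded doyen status) before Amari (not accorded doyen status).
Among Mbeki, Ruiz and Szabo, by date of arrival in the capital (later first): Mbeki (2008-10-25) before Ruiz (2007-06-24) before Szabo (2005-08-24).
Full order: Mbeki, Ruiz, Szabo, Amari, Sato, Okafor.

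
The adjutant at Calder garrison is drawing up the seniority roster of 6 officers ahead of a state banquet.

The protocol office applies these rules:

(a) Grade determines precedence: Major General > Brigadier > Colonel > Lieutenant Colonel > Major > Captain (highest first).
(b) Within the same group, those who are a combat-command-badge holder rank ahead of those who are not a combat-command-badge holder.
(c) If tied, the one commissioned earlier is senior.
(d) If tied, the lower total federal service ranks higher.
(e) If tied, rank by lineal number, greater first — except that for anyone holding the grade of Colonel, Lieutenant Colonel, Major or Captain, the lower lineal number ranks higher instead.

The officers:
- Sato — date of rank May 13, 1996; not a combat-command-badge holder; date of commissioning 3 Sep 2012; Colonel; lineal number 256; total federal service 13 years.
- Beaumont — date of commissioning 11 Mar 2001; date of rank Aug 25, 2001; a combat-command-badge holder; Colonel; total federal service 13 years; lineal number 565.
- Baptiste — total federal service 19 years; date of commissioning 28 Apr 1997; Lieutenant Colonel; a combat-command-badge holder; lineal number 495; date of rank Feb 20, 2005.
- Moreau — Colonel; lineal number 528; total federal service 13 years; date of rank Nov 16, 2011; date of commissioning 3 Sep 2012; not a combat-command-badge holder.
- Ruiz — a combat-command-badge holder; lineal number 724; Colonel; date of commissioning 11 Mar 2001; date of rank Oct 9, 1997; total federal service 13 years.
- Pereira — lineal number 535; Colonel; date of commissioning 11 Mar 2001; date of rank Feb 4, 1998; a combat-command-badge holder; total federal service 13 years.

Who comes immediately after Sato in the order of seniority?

By grade: Pereira, Beaumont, Ruiz, Sato and Moreau (Colonel); then Baptiste (Lieutenant Colonel).
Among Pereira, Beaumont, Ruiz, Sato and Moreau, a combat-command-badge holder before not a combat-command-badge holder: Pereira, Beaumont and Ruiz (a combat-command-badge holder) before Sato and Moreau (not a combat-command-badge holder).
Pereira, Beaumont and Ruiz all have date of commissioning 11 Mar 2001, so the next rule applies.
Pereira, Beaumont and Ruiz all have total federal service 13 years, so the next rule applies.
Among Pereira, Beaumont and Ruiz, by lineal number (lower first) (reversed rule for this group): Pereira (535) before Beaumont (565) before Ruiz (724).
Sato and Moreau both have date of commissioning 3 Sep 2012, so the next rule applies.
Sato and Moreau both have total federal service 13 years, so the next rule applies.
Among Sato and Moreau, by lineal number (lower first) (reversed rule for this group): Sato (256) before Moreau (528).
Order: Pereira, Beaumont, Ruiz, Sato, Moreau, Baptiste.

Moreau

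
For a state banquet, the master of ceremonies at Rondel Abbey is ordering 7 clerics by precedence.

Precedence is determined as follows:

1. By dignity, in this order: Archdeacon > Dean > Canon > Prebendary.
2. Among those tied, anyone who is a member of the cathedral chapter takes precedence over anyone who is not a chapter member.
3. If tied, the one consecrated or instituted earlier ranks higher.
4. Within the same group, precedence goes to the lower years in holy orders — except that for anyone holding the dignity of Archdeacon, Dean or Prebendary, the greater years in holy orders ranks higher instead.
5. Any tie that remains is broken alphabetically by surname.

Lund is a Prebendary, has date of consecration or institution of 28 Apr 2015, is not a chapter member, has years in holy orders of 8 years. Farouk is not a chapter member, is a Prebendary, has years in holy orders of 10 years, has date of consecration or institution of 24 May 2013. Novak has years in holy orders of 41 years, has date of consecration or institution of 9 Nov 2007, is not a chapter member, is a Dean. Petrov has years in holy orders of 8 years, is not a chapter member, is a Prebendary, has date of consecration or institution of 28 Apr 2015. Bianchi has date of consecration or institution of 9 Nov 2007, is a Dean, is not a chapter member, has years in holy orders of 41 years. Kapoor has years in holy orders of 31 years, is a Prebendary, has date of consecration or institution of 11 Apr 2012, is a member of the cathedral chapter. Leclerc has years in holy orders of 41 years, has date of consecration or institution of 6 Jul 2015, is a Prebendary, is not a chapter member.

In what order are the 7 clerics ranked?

Bianchi, Novak, Kapoor, Farouk, Lund, Petrov, Leclerc

By dignity: Bianchi and Novak (Dean); then Kapoor, Farouk, Lund, Petrov and Leclerc (Prebendary).
Bianchi and Novak are each not a chapter member, so the next rule applies.
Bianchi and Novak both have date of consecration or institution 9 Nov 2007, so the next rule applies.
Bianchi and Novak both have years in holy orders 41 years, so the next rule applies.
Among Bianchi and Novak, alphabetically by surname: Bianchi before Novak.
Among Kapoor, Farouk, Lund, Petrov and Leclerc, a member of the cathedral chapter before not a chapter member: Kapoor (a member of the cathedral chapter) before Farouk, Lund, Petrov and Leclerc (not a chapter member).
Among Farouk, Lund, Petrov and Leclerc, by date of consecration or institution (earlier first): Farouk (24 May 2013) before Lund and Petrov (28 Apr 2015) before Leclerc (6 Jul 2015).
Lund and Petrov both have years in holy orders 8 years, so the next rule applies.
Among Lund and Petrov, alphabetically by surname: Lund before Petrov.
Full order: Bianchi, Novak, Kapoor, Farouk, Lund, Petrov, Leclerc.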